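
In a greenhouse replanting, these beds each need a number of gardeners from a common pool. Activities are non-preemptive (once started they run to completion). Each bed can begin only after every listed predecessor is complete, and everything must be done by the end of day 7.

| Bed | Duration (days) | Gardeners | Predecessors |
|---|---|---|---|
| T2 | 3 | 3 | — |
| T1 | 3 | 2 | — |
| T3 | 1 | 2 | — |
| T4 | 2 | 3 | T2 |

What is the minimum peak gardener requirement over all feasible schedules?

5

Early-start (T2@1, T1@1, T3@1, T4@4) gives peak 7: d1:7  d2:5  d3:5  d4:3  d5:3  d6:0  d7:0.
Shift T3→4.
Schedule T2@1, T1@1, T3@4, T4@4: d1:5  d2:5  d3:5  d4:5  d5:3  d6:0  d7:0 — peak 5.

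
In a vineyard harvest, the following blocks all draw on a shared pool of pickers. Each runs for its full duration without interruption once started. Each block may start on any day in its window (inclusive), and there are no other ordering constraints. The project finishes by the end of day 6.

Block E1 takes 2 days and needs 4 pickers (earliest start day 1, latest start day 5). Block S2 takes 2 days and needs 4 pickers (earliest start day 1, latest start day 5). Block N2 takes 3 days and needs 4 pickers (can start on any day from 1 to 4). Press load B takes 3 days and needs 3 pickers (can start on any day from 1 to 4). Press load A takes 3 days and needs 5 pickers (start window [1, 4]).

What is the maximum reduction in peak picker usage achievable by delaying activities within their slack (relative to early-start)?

Early-start peak: d1:20  d2:20  d3:12  d4:0  d5:0  d6:0 ⇒ 20.
Leveled (Block E1@1, Block S2@1, Block N2@3, Press load B@1, Press load A@4): d1:11  d2:11  d3:7  d4:9  d5:9  d6:5 ⇒ 11.
Reduction 20 − 11 = 9.

9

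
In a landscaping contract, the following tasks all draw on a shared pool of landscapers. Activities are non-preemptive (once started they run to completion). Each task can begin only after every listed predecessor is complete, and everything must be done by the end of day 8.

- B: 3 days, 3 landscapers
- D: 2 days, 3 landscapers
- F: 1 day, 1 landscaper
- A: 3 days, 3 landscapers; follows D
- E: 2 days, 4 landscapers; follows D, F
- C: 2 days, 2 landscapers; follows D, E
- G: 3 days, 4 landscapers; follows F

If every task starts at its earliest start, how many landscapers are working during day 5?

5

At early start, day 5 has: A, C.
Demand: 3 + 2 = 5.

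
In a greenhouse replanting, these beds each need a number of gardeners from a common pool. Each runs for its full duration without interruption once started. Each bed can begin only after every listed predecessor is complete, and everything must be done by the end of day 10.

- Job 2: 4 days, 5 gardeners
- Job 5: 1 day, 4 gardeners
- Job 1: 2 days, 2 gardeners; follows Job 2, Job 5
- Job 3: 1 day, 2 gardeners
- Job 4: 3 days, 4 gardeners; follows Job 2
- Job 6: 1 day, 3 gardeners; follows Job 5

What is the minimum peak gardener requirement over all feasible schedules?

5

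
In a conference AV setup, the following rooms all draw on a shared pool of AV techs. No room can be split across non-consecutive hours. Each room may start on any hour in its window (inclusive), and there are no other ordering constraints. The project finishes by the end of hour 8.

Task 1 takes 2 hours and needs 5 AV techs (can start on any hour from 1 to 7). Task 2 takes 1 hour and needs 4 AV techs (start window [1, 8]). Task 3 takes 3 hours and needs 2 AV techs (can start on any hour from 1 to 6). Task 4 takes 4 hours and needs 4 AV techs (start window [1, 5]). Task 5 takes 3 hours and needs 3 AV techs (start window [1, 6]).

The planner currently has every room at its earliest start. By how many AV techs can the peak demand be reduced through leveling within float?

11

Early-start peak: h1:18  h2:14  h3:9  h4:4  h5:0  h6:0  h7:0  h8:0 ⇒ 18.
Leveled (Task 1@1, Task 2@3, Task 3@1, Task 4@4, Task 5@4): h1:7  h2:7  h3:6  h4:7  h5:7  h6:7  h7:4  h8:0 ⇒ 7.
Reduction 18 − 7 = 11.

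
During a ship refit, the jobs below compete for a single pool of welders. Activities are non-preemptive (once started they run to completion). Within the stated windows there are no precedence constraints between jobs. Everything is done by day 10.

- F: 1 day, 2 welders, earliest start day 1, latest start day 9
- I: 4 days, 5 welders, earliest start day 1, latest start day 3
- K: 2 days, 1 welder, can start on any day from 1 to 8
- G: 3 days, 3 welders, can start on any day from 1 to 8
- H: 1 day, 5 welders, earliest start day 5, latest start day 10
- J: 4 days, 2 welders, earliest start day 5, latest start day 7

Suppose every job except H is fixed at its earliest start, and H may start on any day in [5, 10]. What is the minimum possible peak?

11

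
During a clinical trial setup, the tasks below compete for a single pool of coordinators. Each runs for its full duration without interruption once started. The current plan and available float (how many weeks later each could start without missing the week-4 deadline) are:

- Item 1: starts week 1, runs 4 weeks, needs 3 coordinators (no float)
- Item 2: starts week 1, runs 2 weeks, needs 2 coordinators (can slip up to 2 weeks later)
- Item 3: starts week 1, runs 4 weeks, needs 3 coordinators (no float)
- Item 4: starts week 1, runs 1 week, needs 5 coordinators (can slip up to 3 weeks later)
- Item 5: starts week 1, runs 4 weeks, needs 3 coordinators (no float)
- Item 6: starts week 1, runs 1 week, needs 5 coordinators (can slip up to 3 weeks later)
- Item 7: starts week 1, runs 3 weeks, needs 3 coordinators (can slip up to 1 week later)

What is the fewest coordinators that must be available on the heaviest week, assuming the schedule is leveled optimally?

Early-start (Item 1@1, Item 2@1, Item 3@1, Item 4@1, Item 5@1, Item 6@1, Item 7@1) gives peak 24: w1:24  w2:14  w3:12  w4:9.
Shift Item 6→3, Item 7→2.
Schedule Item 1@1, Item 2@1, Item 3@1, Item 4@1, Item 5@1, Item 6@3, Item 7@2: w1:16  w2:14  w3:17  w4:12 — peak 17.

17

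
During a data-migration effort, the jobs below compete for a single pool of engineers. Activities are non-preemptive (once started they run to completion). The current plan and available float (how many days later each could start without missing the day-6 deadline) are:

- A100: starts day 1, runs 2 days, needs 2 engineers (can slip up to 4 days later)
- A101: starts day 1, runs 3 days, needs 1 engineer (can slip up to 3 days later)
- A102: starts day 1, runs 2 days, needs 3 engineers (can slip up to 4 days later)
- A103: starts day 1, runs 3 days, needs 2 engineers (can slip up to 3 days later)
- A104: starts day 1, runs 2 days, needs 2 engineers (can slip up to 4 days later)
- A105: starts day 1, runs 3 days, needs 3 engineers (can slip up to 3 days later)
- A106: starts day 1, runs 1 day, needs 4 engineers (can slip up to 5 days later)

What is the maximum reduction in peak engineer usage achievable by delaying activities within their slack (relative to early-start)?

10

Early-start peak: d1:17  d2:13  d3:6  d4:0  d5:0  d6:0 ⇒ 17.
Leveled (A100@1, A101@1, A102@1, A103@3, A104@3, A105@4, A106@6): d1:6  d2:6  d3:5  d4:7  d5:5  d6:7 ⇒ 7.
Reduction 17 − 7 = 10.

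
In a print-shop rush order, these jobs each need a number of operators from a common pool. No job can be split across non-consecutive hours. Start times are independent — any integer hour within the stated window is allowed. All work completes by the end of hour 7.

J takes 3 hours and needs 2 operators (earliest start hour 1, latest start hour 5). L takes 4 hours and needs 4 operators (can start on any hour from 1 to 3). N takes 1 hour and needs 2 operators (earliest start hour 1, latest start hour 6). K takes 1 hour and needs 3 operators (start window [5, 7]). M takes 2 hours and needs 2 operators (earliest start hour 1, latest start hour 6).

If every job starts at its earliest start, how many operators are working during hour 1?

10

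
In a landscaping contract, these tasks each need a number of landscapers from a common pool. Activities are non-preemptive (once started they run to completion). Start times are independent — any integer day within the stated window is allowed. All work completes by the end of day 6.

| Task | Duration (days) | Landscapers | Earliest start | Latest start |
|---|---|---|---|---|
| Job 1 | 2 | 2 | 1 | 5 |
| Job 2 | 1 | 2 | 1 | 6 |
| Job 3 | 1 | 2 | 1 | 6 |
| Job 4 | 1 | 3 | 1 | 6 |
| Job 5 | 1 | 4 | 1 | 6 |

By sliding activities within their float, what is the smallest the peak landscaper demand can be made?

Early-start (Job 1@1, Job 2@1, Job 3@1, Job 4@1, Job 5@1) gives peak 13: d1:13  d2:2  d3:0  d4:0  d5:0  d6:0.
Shift Job 3→2, Job 4→3, Job 5→4.
Schedule Job 1@1, Job 2@1, Job 3@2, Job 4@3, Job 5@4: d1:4  d2:4  d3:3  d4:4  d5:0  d6:0 — peak 4.

4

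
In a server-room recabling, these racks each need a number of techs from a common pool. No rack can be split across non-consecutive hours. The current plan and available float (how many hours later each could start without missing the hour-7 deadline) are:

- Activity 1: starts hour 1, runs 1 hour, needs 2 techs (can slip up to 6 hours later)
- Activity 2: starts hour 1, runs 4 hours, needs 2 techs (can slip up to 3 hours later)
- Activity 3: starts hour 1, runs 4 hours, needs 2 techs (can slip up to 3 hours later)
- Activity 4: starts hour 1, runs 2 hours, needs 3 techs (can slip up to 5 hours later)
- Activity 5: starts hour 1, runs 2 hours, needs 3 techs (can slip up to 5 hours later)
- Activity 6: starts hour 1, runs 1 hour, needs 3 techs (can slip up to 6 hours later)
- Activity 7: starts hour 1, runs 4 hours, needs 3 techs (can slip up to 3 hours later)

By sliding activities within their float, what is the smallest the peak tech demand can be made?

7

Early-start (Activity 1@1, Activity 2@1, Activity 3@1, Activity 4@1, Activity 5@1, Activity 6@1, Activity 7@1) gives peak 18: h1:18  h2:13  h3:7  h4:7  h5:0  h6:0  h7:0.
Shift Activity 4→2, Activity 5→5, Activity 6→7, Activity 7→4.
Schedule Activity 1@1, Activity 2@1, Activity 3@1, Activity 4@2, Activity 5@5, Activity 6@7, Activity 7@4: h1:6  h2:7  h3:7  h4:7  h5:6  h6:6  h7:6 — peak 7.
Total tech-hours = 45 over 7 hours ⇒ peak ≥ ⌈45/7⌉ = 7, so 7 is optimal.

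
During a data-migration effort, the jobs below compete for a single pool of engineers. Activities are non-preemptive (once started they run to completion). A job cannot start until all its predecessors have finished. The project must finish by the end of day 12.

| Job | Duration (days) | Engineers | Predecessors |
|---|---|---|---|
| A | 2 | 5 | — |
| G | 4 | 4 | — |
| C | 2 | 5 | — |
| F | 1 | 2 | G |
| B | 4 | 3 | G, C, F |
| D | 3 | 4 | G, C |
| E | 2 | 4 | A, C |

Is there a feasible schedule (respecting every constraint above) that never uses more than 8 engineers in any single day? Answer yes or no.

yes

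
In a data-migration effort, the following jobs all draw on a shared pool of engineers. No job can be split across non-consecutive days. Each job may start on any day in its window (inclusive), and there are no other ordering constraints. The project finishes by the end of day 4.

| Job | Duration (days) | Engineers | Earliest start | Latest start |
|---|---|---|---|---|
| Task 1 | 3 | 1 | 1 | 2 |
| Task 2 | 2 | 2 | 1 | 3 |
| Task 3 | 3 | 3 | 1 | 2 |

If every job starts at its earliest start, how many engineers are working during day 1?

6

At early start, day 1 has: Task 1, Task 2, Task 3.
Demand: 1 + 2 + 3 = 6.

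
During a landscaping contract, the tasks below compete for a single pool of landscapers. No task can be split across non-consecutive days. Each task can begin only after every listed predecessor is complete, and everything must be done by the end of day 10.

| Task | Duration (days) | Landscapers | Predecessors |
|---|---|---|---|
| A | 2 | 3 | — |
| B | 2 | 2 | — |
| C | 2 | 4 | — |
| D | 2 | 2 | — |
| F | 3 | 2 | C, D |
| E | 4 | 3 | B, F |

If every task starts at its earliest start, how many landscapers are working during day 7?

3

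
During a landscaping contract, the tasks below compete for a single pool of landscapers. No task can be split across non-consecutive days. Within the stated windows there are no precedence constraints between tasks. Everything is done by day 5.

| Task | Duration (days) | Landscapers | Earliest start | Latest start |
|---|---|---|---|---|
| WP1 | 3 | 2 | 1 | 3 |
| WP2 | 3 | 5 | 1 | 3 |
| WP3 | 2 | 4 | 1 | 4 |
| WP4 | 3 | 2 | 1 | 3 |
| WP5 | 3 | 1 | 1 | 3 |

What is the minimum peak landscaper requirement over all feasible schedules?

Early-start (WP1@1, WP2@1, WP3@1, WP4@1, WP5@1) gives peak 14: d1:14  d2:14  d3:10  d4:0  d5:0.
Shift WP3→4.
Schedule WP1@1, WP2@1, WP3@4, WP4@1, WP5@1: d1:10  d2:10  d3:10  d4:4  d5:4 — peak 10.

10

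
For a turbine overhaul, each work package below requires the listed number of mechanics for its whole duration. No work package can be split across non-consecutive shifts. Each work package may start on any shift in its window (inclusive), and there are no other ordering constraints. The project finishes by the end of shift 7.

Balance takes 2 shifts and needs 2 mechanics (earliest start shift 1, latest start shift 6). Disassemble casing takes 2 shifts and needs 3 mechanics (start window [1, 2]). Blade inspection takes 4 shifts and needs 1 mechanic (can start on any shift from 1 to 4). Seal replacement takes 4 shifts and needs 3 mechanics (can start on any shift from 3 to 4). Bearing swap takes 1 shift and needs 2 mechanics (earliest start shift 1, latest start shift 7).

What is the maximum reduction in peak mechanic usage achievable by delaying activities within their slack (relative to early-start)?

Early-start peak: s1:8  s2:6  s3:4  s4:4  s5:3  s6:3  s7:0 ⇒ 8.
Leveled (Balance@1, Disassemble casing@1, Blade inspection@3, Seal replacement@3, Bearing swap@7): s1:5  s2:5  s3:4  s4:4  s5:4  s6:4  s7:2 ⇒ 5.
Reduction 8 − 5 = 3.

3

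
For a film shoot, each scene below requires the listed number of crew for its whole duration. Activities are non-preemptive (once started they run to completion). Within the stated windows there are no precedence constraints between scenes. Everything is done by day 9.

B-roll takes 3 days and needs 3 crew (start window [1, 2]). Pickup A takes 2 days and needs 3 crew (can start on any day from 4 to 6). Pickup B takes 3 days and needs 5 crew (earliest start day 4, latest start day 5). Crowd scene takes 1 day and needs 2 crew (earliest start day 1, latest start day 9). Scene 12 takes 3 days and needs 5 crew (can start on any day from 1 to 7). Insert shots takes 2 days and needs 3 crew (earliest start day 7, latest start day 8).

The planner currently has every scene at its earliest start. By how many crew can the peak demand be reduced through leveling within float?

Early-start peak: d1:10  d2:8  d3:8  d4:8  d5:8  d6:5  d7:3  d8:3  d9:0 ⇒ 10.
Leveled (B-roll@1, Pickup A@4, Pickup B@4, Crowd scene@1, Scene 12@7, Insert shots@7): d1:5  d2:3  d3:3  d4:8  d5:8  d6:5  d7:8  d8:8  d9:5 ⇒ 8.
Reduction 10 − 8 = 2.

2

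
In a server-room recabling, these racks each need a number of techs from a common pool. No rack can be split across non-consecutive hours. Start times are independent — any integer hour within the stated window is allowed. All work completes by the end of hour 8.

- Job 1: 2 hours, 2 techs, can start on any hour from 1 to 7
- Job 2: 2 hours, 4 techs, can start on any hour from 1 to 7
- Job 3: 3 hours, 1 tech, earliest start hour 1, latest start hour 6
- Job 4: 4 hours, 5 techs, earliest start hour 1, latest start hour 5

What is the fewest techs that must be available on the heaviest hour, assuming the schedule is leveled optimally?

Early-start (Job 1@1, Job 2@1, Job 3@1, Job 4@1) gives peak 12: h1:12  h2:12  h3:6  h4:5  h5:0  h6:0  h7:0  h8:0.
Shift Job 2→3, Job 4→5.
Schedule Job 1@1, Job 2@3, Job 3@1, Job 4@5: h1:3  h2:3  h3:5  h4:4  h5:5  h6:5  h7:5  h8:5 — peak 5.
Total tech-hours = 35 over 8 hours ⇒ peak ≥ ⌈35/8⌉ = 5, so 5 is optimal.

5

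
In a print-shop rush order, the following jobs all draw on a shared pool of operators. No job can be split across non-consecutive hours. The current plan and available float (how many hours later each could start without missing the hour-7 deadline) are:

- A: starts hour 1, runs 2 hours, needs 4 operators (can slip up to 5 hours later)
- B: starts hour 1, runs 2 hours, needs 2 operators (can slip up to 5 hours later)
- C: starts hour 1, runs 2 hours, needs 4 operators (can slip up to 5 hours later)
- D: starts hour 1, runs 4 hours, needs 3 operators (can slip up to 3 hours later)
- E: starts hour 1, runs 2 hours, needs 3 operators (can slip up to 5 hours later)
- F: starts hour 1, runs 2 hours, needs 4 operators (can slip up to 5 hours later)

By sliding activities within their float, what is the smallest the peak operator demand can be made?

Early-start (A@1, B@1, C@1, D@1, E@1, F@1) gives peak 20: h1:20  h2:20  h3:3  h4:3  h5:0  h6:0  h7:0.
Shift B→3, D→3, E→3, F→5.
Schedule A@1, B@3, C@1, D@3, E@3, F@5: h1:8  h2:8  h3:8  h4:8  h5:7  h6:7  h7:0 — peak 8.

8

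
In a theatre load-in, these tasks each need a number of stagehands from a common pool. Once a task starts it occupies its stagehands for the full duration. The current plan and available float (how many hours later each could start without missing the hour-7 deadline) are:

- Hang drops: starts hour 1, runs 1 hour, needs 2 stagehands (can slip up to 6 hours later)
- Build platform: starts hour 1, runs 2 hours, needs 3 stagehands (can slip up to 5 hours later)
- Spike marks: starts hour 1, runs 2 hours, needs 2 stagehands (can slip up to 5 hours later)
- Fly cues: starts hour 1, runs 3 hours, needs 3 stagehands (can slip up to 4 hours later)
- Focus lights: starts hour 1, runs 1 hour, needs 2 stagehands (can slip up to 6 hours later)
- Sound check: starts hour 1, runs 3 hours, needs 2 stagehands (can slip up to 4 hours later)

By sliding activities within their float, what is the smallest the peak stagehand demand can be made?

5

Early-start (Hang drops@1, Build platform@1, Spike marks@1, Fly cues@1, Focus lights@1, Sound check@1) gives peak 14: h1:14  h2:10  h3:5  h4:0  h5:0  h6:0  h7:0.
Shift Spike marks→2, Fly cues→3, Focus lights→4, Sound check→5.
Schedule Hang drops@1, Build platform@1, Spike marks@2, Fly cues@3, Focus lights@4, Sound check@5: h1:5  h2:5  h3:5  h4:5  h5:5  h6:2  h7:2 — peak 5.
Total stagehand-hours = 29 over 7 hours ⇒ peak ≥ ⌈29/7⌉ = 5, so 5 is optimal.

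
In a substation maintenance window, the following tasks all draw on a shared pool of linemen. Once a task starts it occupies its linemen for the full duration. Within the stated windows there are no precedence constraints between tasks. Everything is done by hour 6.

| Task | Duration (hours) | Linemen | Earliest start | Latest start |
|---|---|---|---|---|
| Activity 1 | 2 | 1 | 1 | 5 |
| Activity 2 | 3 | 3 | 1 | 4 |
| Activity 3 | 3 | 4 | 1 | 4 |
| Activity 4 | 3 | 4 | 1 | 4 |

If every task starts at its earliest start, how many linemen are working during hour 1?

At early start, hour 1 has: Activity 1, Activity 2, Activity 3, Activity 4.
Demand: 1 + 3 + 4 + 4 = 12.

12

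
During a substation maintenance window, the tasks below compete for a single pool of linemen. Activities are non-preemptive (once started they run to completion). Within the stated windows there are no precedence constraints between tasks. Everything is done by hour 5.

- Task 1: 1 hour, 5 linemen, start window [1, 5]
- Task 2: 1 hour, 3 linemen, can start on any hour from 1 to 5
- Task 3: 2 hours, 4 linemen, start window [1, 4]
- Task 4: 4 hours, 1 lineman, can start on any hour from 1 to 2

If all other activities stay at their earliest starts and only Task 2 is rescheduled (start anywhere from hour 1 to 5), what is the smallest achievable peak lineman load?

10

Task 2@1: h1:13  h2:5  h3:1  h4:1  h5:0 → peak 13
Task 2@2: h1:10  h2:8  h3:1  h4:1  h5:0 → peak 10
Task 2@3: h1:10  h2:5  h3:4  h4:1  h5:0 → peak 10
Task 2@4: h1:10  h2:5  h3:1  h4:4  h5:0 → peak 10
Task 2@5: h1:10  h2:5  h3:1  h4:1  h5:3 → peak 10
Best is Task 2@2, peak 10.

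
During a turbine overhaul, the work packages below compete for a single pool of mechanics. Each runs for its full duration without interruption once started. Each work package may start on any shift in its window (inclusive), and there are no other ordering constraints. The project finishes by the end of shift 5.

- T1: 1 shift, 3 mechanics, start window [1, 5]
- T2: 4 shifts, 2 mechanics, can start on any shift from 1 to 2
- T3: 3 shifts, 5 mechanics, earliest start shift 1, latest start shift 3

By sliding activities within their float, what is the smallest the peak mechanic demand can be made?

7

Early-start (T1@1, T2@1, T3@1) gives peak 10: s1:10  s2:7  s3:7  s4:2  s5:0.
Shift T3→2.
Schedule T1@1, T2@1, T3@2: s1:5  s2:7  s3:7  s4:7  s5:0 — peak 7.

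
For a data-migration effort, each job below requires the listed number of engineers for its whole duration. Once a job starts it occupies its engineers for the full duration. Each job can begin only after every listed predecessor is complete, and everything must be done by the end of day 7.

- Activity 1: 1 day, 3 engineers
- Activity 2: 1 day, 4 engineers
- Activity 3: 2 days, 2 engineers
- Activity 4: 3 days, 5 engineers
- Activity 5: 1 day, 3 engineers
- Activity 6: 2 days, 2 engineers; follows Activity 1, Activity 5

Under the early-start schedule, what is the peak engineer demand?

17

Early-start schedule: Activity 1@1, Activity 2@1, Activity 3@1, Activity 4@1, Activity 5@1, Activity 6@2.
Load per day: day 1: 17, day 2: 9, day 3: 7, day 4: 0, day 5: 0, day 6: 0, day 7: 0.
Peak is 17.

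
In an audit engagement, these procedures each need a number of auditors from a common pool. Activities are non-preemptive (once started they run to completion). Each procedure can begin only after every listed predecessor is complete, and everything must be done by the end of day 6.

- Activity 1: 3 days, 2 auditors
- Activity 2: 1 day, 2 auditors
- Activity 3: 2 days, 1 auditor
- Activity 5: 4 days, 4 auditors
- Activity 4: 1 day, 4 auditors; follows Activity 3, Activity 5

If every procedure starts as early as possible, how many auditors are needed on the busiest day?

Early-start schedule: Activity 1@1, Activity 2@1, Activity 3@1, Activity 5@1, Activity 4@5.
Load per day: day 1: 9, day 2: 7, day 3: 6, day 4: 4, day 5: 4, day 6: 0.
Peak is 9.

9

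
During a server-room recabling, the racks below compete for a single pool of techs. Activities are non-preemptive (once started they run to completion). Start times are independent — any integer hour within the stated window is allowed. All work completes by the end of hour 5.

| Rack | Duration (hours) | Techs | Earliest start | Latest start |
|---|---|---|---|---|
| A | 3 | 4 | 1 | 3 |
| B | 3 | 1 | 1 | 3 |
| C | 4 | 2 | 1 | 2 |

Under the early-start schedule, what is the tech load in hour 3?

7

At early start, hour 3 has: A, B, C.
Demand: 4 + 1 + 2 = 7.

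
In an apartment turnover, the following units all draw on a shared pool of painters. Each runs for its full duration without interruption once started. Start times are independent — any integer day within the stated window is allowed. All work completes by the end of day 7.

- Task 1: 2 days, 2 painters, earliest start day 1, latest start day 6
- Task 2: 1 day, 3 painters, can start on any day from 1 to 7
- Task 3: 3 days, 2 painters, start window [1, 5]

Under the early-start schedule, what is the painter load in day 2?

At early start, day 2 has: Task 1, Task 3.
Demand: 2 + 2 = 4.

4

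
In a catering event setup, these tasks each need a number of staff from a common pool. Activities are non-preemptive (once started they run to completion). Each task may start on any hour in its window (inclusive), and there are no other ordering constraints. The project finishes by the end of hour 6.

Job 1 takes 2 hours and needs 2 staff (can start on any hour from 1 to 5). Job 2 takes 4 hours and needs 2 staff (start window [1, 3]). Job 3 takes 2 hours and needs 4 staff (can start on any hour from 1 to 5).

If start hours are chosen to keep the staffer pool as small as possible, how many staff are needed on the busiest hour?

Early-start (Job 1@1, Job 2@1, Job 3@1) gives peak 8: h1:8  h2:8  h3:2  h4:2  h5:0  h6:0.
Shift Job 3→5.
Schedule Job 1@1, Job 2@1, Job 3@5: h1:4  h2:4  h3:2  h4:2  h5:4  h6:4 — peak 4.
Total staffer-hours = 20 over 6 hours ⇒ peak ≥ ⌈20/6⌉ = 4, so 4 is optimal.

4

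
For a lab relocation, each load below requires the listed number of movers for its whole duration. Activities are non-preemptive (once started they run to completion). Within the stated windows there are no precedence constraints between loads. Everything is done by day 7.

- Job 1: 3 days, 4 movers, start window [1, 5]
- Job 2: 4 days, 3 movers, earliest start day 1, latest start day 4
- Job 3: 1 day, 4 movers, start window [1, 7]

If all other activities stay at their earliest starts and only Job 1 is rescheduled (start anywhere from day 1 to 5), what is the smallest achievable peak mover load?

Job 1@1: d1:11  d2:7  d3:7  d4:3  d5:0  d6:0  d7:0 → peak 11
Job 1@2: d1:7  d2:7  d3:7  d4:7  d5:0  d6:0  d7:0 → peak 7
Job 1@3: d1:7  d2:3  d3:7  d4:7  d5:4  d6:0  d7:0 → peak 7
Job 1@4: d1:7  d2:3  d3:3  d4:7  d5:4  d6:4  d7:0 → peak 7
Job 1@5: d1:7  d2:3  d3:3  d4:3  d5:4  d6:4  d7:4 → peak 7
Best is Job 1@2, peak 7.

7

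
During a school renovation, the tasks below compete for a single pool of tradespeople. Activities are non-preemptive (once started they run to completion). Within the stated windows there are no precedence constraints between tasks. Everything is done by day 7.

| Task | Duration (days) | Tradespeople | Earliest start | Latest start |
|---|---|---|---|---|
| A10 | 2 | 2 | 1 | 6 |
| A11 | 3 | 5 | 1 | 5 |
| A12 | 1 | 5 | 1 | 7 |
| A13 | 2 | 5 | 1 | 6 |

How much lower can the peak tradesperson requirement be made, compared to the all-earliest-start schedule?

Early-start peak: d1:17  d2:12  d3:5  d4:0  d5:0  d6:0  d7:0 ⇒ 17.
Leveled (A10@1, A11@1, A12@4, A13@5): d1:7  d2:7  d3:5  d4:5  d5:5  d6:5  d7:0 ⇒ 7.
Reduction 17 − 7 = 10.

10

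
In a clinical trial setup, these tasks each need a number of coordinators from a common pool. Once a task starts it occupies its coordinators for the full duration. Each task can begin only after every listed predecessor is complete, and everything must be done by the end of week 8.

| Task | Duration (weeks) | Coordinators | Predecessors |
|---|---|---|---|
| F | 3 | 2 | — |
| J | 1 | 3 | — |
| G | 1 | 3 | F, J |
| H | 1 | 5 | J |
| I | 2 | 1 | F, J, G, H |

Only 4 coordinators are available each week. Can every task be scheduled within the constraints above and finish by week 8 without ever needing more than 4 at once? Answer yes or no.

no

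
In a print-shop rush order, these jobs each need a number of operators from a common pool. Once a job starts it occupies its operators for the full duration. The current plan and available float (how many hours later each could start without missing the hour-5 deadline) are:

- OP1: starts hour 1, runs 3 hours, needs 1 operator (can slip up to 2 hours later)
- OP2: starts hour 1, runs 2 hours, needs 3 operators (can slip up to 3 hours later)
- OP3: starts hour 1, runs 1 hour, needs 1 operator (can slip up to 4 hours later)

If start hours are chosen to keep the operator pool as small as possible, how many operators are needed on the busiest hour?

Early-start (OP1@1, OP2@1, OP3@1) gives peak 5: h1:5  h2:4  h3:1  h4:0  h5:0.
Shift OP2→4.
Schedule OP1@1, OP2@4, OP3@1: h1:2  h2:1  h3:1  h4:3  h5:3 — peak 3.

3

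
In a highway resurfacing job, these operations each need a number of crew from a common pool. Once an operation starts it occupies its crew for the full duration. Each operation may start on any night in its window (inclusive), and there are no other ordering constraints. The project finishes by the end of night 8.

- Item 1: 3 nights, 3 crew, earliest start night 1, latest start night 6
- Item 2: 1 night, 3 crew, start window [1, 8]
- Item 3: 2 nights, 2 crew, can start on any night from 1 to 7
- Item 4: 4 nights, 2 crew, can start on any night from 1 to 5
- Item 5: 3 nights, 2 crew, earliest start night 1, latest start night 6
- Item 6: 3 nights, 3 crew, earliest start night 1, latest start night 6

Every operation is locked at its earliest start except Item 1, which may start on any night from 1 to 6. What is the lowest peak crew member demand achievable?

12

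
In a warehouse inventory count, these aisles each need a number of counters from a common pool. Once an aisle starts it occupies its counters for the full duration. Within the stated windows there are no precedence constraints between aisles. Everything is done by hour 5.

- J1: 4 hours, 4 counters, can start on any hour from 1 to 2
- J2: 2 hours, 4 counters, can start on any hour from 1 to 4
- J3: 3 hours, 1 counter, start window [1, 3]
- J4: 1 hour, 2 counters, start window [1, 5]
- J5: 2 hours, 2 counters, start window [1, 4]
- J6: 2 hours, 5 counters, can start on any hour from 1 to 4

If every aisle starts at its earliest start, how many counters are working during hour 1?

At early start, hour 1 has: J1, J2, J3, J4, J5, J6.
Demand: 4 + 4 + 1 + 2 + 2 + 5 = 18.

18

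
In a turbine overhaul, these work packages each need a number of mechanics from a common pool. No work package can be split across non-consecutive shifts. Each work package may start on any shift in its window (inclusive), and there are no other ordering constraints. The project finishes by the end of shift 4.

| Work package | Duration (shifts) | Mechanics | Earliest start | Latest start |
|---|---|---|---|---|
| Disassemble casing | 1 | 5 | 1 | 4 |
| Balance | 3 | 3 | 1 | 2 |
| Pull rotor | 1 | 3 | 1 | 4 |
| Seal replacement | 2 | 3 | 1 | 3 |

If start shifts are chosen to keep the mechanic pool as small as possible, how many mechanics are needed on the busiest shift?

Early-start (Disassemble casing@1, Balance@1, Pull rotor@1, Seal replacement@1) gives peak 14: s1:14  s2:6  s3:3  s4:0.
Shift Balance→2, Pull rotor→2, Seal replacement→3.
Schedule Disassemble casing@1, Balance@2, Pull rotor@2, Seal replacement@3: s1:5  s2:6  s3:6  s4:6 — peak 6.
Total mechanic-shifts = 23 over 4 shifts ⇒ peak ≥ ⌈23/4⌉ = 6, so 6 is optimal.

6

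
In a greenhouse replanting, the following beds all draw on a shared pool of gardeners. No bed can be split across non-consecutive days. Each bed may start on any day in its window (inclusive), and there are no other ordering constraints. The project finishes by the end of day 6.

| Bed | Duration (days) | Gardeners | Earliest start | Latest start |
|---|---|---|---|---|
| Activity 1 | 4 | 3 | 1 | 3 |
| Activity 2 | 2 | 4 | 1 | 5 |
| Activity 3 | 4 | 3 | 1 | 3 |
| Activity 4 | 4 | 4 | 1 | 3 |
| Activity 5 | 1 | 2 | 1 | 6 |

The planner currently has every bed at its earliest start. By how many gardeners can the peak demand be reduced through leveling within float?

Early-start peak: d1:16  d2:14  d3:10  d4:10  d5:0  d6:0 ⇒ 16.
Leveled (Activity 1@1, Activity 2@1, Activity 3@1, Activity 4@3, Activity 5@5): d1:10  d2:10  d3:10  d4:10  d5:6  d6:4 ⇒ 10.
Reduction 16 − 10 = 6.

6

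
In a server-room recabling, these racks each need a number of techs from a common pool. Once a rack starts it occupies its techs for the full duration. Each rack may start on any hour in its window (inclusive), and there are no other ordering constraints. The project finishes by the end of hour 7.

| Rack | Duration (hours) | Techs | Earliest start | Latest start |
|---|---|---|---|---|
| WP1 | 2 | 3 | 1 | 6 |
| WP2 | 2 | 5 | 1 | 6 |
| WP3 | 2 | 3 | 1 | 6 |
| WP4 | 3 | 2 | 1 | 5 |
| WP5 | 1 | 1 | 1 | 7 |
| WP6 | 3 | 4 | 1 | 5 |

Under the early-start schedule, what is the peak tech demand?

Early-start schedule: WP1@1, WP2@1, WP3@1, WP4@1, WP5@1, WP6@1.
Load per hour: hour 1: 18, hour 2: 17, hour 3: 6, hour 4: 0, hour 5: 0, hour 6: 0, hour 7: 0.
Peak is 18.

18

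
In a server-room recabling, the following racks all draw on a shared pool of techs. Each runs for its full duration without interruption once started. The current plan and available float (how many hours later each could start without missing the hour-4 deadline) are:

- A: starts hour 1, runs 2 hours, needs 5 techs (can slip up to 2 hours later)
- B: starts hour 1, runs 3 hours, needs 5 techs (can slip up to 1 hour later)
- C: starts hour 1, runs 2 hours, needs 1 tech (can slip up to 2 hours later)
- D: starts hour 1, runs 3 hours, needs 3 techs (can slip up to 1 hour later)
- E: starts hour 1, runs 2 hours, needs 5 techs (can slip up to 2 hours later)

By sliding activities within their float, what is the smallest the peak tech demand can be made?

14

Early-start (A@1, B@1, C@1, D@1, E@1) gives peak 19: h1:19  h2:19  h3:8  h4:0.
Shift E→3.
Schedule A@1, B@1, C@1, D@1, E@3: h1:14  h2:14  h3:13  h4:5 — peak 14.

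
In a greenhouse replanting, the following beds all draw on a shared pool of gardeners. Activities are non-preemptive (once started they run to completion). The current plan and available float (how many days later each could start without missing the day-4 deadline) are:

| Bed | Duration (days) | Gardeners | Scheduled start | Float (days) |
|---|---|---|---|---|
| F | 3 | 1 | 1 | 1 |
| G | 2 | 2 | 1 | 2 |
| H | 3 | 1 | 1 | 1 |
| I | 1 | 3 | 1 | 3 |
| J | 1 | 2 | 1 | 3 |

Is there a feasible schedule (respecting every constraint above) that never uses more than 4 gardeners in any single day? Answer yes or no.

Schedule F@1, G@1, H@1, I@4, J@3: d1:4  d2:4  d3:4  d4:3 — peak 4 ≤ 4.

yes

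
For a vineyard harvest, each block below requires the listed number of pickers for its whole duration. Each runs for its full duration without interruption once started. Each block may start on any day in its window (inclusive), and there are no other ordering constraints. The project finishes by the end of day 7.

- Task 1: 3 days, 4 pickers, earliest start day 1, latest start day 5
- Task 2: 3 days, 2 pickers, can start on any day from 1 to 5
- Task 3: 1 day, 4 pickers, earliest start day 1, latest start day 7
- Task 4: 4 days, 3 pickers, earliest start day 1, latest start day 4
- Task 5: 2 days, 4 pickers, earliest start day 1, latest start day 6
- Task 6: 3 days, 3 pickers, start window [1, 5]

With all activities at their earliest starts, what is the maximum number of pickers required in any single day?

Early-start schedule: Task 1@1, Task 2@1, Task 3@1, Task 4@1, Task 5@1, Task 6@1.
Load per day: day 1: 20, day 2: 16, day 3: 12, day 4: 3, day 5: 0, day 6: 0, day 7: 0.
Peak is 20.

20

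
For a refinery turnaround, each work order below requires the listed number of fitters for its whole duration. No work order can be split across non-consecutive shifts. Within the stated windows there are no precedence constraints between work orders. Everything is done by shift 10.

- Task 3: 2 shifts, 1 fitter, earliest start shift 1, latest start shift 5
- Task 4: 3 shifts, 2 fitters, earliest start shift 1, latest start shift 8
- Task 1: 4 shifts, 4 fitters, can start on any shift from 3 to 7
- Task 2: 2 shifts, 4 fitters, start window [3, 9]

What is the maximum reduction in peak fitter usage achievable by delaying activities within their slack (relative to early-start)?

Early-start peak: s1:3  s2:3  s3:10  s4:8  s5:4  s6:4  s7:0  s8:0  s9:0  s10:0 ⇒ 10.
Leveled (Task 3@1, Task 4@1, Task 1@4, Task 2@8): s1:3  s2:3  s3:2  s4:4  s5:4  s6:4  s7:4  s8:4  s9:4  s10:0 ⇒ 4.
Reduction 10 − 4 = 6.

6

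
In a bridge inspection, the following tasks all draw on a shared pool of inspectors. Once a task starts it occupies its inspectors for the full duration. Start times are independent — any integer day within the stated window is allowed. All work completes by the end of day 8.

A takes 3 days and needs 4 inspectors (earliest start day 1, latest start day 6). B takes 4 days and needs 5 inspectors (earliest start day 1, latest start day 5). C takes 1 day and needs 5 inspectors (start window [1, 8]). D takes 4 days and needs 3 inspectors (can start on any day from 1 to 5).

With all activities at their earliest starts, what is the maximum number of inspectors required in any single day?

Early-start schedule: A@1, B@1, C@1, D@1.
Load per day: day 1: 17, day 2: 12, day 3: 12, day 4: 8, day 5: 0, day 6: 0, day 7: 0, day 8: 0.
Peak is 17.

17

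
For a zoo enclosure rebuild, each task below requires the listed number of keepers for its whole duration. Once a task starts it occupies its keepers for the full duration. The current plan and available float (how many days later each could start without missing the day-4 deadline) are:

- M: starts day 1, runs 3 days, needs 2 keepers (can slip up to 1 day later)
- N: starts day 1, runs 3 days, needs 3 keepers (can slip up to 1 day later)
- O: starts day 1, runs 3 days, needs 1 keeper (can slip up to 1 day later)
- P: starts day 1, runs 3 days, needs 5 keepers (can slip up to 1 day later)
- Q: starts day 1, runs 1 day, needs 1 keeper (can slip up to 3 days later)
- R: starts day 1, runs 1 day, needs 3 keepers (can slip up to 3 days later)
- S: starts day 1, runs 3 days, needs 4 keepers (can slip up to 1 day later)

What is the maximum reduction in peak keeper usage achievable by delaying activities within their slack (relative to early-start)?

4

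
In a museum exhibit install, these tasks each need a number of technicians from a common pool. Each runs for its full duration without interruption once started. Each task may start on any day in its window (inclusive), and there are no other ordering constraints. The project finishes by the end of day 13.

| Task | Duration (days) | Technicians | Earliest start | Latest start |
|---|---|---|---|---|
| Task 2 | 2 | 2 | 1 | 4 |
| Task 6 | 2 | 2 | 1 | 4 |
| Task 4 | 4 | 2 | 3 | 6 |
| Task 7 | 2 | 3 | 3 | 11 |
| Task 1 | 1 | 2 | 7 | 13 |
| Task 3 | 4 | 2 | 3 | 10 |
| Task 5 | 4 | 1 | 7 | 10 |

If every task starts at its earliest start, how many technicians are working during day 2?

At early start, day 2 has: Task 2, Task 6.
Demand: 2 + 2 = 4.

4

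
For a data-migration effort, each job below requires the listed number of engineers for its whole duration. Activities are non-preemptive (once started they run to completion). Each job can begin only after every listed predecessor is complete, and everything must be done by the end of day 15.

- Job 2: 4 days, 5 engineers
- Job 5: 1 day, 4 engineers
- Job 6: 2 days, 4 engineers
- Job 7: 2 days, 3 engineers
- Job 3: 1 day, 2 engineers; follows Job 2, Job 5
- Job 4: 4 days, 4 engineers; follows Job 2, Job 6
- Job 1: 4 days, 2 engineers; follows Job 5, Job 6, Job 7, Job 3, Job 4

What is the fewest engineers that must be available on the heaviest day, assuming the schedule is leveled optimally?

Early-start (Job 2@1, Job 5@1, Job 6@1, Job 7@1, Job 3@5, Job 4@5, Job 1@9) gives peak 16: d1:16  d2:12  d3:5  d4:5  d5:6  d6:4  d7:4  d8:4  d9:2  d10:2  d11:2  d12:2  d13:0  d14:0  d15:0.
Shift Job 5→5, Job 6→6, Job 7→5, Job 3→7, Job 4→8, Job 1→12.
Schedule Job 2@1, Job 5@5, Job 6@6, Job 7@5, Job 3@7, Job 4@8, Job 1@12: d1:5  d2:5  d3:5  d4:5  d5:7  d6:7  d7:6  d8:4  d9:4  d10:4  d11:4  d12:2  d13:2  d14:2  d15:2 — peak 7.

7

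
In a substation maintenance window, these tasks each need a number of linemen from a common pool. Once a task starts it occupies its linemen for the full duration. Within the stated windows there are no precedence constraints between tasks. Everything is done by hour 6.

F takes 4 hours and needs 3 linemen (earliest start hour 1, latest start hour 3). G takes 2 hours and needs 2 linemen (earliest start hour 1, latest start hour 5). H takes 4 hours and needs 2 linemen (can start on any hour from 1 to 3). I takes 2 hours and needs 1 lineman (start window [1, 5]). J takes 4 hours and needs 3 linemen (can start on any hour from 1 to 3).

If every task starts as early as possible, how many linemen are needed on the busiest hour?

11

Early-start schedule: F@1, G@1, H@1, I@1, J@1.
Load per hour: hour 1: 11, hour 2: 11, hour 3: 8, hour 4: 8, hour 5: 0, hour 6: 0.
Peak is 11.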